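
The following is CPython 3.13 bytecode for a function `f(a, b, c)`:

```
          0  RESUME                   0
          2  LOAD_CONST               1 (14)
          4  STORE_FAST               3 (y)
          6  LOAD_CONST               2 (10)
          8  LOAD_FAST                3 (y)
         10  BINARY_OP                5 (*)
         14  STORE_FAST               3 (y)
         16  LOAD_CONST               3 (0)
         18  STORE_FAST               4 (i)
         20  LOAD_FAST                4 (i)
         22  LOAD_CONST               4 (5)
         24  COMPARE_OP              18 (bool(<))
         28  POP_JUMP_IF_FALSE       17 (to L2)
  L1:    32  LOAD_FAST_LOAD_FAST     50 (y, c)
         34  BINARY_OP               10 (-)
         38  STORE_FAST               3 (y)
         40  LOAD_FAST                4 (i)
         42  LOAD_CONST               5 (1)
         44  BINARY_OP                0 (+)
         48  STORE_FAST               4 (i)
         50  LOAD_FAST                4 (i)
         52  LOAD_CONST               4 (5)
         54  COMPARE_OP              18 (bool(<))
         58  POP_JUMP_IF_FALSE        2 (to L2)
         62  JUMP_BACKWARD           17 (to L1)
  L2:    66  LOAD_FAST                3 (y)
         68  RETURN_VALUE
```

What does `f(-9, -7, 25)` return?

LOAD_CONST → push 14
STORE_FAST y → y=14
LOAD_CONST → push 10
LOAD_FAST y → push 14
BINARY_OP * → 10 * 14 = 140
STORE_FAST y → y=140
LOAD_CONST → push 0
STORE_FAST i → i=0
LOAD_FAST i → push 0
LOAD_CONST → push 5
COMPARE_OP bool(<) → 0 vs 5 = True
POP_JUMP_IF_FALSE → pop True; no jump
LOAD_FAST_LOAD_FAST y,c → push 140,25
BINARY_OP - → 140 - 25 = 115
STORE_FAST y → y=115
LOAD_FAST i → push 0
LOAD_CONST → push 1
BINARY_OP + → 0 + 1 = 1
STORE_FAST i → i=1
LOAD_FAST i → push 1
LOAD_CONST → push 5
COMPARE_OP bool(<) → 1 vs 5 = True
POP_JUMP_IF_FALSE → pop True; no jump
LOAD_FAST_LOAD_FAST y,c → push 115,25
BINARY_OP - → 115 - 25 = 90
STORE_FAST y → y=90
LOAD_FAST i → push 1
LOAD_CONST → push 1
BINARY_OP + → 1 + 1 = 2
STORE_FAST i → i=2
LOAD_FAST i → push 2
LOAD_CONST → push 5
COMPARE_OP bool(<) → 2 vs 5 = True
POP_JUMP_IF_FALSE → pop True; no jump
LOAD_FAST_LOAD_FAST y,c → push 90,25
BINARY_OP - → 90 - 25 = 65
STORE_FAST y → y=65
LOAD_FAST i → push 2
LOAD_CONST → push 1
BINARY_OP + → 2 + 1 = 3
STORE_FAST i → i=3
LOAD_FAST i → push 3
LOAD_CONST → push 5
COMPARE_OP bool(<) → 3 vs 5 = True
POP_JUMP_IF_FALSE → pop True; no jump
LOAD_FAST_LOAD_FAST y,c → push 65,25
BINARY_OP - → 65 - 25 = 40
STORE_FAST y → y=40
LOAD_FAST i → push 3
LOAD_CONST → push 1
BINARY_OP + → 3 + 1 = 4
STORE_FAST i → i=4
LOAD_FAST i → push 4
LOAD_CONST → push 5
COMPARE_OP bool(<) → 4 vs 5 = True
POP_JUMP_IF_FALSE → pop True; no jump
LOAD_FAST_LOAD_FAST y,c → push 40,25
BINARY_OP - → 40 - 25 = 15
STORE_FAST y → y=15
LOAD_FAST i → push 4
LOAD_CONST → push 1
BINARY_OP + → 4 + 1 = 5
STORE_FAST i → i=5
LOAD_FAST i → push 5
LOAD_CONST → push 5
COMPARE_OP bool(<) → 5 vs 5 = False
POP_JUMP_IF_FALSE → pop False; jump
LOAD_FAST y → push 15
RETURN_VALUE → return 15.

15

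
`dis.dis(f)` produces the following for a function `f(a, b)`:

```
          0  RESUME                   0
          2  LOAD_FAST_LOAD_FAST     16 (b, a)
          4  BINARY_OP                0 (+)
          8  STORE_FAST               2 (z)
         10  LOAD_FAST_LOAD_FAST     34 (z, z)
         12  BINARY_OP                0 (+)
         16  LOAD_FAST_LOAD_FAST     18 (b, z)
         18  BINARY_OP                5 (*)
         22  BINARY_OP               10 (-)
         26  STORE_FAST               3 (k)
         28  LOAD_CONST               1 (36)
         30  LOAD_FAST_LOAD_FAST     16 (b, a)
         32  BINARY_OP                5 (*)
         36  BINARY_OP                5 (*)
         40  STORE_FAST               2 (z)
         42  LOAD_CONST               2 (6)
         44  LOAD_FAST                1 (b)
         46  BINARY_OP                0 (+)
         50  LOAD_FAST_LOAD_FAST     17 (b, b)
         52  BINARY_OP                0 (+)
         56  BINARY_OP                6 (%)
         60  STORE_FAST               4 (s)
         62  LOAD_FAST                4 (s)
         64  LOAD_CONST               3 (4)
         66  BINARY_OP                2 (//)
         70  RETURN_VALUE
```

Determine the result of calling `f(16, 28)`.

LOAD_FAST_LOAD_FAST b,a → push 28,16. Stack: [28, 16]
BINARY_OP + → 28 + 16 = 44. Stack: [44]
STORE_FAST z → z=44. Stack: []
LOAD_FAST_LOAD_FAST z,z → push 44,44. Stack: [44, 44]
BINARY_OP + → 44 + 44 = 88. Stack: [88]
LOAD_FAST_LOAD_FAST b,z → push 28,44. Stack: [88, 28, 44]
BINARY_OP * → 28 * 44 = 1232. Stack: [88, 1232]
BINARY_OP - → 88 - 1232 = -1144. Stack: [-1144]
STORE_FAST k → k=-1144. Stack: []
LOAD_CONST → push 36. Stack: [36]
LOAD_FAST_LOAD_FAST b,a → push 28,16. Stack: [36, 28, 16]
BINARY_OP * → 28 * 16 = 448. Stack: [36, 448]
BINARY_OP * → 36 * 448 = 16128. Stack: [16128]
STORE_FAST z → z=16128. Stack: []
LOAD_CONST → push 6. Stack: [6]
LOAD_FAST b → push 28. Stack: [6, 28]
BINARY_OP + → 6 + 28 = 34. Stack: [34]
LOAD_FAST_LOAD_FAST b,b → push 28,28. Stack: [34, 28, 28]
BINARY_OP + → 28 + 28 = 56. Stack: [34, 56]
BINARY_OP % → 34 % 56 = 34. Stack: [34]
STORE_FAST s → s=34. Stack: []
LOAD_FAST s → push 34. Stack: [34]
LOAD_CONST → push 4. Stack: [34, 4]
BINARY_OP // → 34 // 4 = 8. Stack: [8]
RETURN_VALUE → return 8.

8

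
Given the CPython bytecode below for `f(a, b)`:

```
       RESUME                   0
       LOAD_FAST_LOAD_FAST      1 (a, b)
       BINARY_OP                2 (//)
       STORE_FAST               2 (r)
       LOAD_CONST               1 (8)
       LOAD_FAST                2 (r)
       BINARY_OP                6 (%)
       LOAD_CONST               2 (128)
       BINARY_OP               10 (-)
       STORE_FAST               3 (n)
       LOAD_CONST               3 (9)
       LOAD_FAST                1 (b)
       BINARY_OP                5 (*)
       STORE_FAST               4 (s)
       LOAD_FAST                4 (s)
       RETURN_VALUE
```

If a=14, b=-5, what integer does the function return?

-45

LOAD_FAST_LOAD_FAST a,b → push 14,-5. Stack: [14, -5]
BINARY_OP // → 14 // -5 = -3. Stack: [-3]
STORE_FAST r → r=-3. Stack: []
LOAD_CONST → push 8. Stack: [8]
LOAD_FAST r → push -3. Stack: [8, -3]
BINARY_OP % → 8 % -3 = -1. Stack: [-1]
LOAD_CONST → push 128. Stack: [-1, 128]
BINARY_OP - → -1 - 128 = -129. Stack: [-129]
STORE_FAST n → n=-129. Stack: []
LOAD_CONST → push 9. Stack: [9]
LOAD_FAST b → push -5. Stack: [9, -5]
BINARY_OP * → 9 * -5 = -45. Stack: [-45]
STORE_FAST s → s=-45. Stack: []
LOAD_FAST s → push -45. Stack: [-45]
RETURN_VALUE → return -45.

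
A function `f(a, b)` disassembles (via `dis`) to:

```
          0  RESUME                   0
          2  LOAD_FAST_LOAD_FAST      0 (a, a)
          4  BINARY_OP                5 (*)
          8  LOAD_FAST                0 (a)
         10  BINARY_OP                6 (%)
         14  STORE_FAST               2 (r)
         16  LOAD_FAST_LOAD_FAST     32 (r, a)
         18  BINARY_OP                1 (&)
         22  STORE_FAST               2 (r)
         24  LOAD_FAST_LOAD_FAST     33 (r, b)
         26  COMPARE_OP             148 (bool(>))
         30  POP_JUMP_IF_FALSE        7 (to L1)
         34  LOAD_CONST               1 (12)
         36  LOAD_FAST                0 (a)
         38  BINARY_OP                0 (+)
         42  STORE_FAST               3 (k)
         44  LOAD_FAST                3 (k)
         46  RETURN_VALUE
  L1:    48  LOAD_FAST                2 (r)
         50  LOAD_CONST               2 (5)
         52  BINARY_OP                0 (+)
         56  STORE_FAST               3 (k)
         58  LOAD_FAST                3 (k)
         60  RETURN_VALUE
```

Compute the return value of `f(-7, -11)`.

5

LOAD_FAST_LOAD_FAST a,a → push -7,-7. Stack: [-7, -7]
BINARY_OP * → -7 * -7 = 49. Stack: [49]
LOAD_FAST a → push -7. Stack: [49, -7]
BINARY_OP % → 49 % -7 = 0. Stack: [0]
STORE_FAST r → r=0. Stack: []
LOAD_FAST_LOAD_FAST r,a → push 0,-7. Stack: [0, -7]
BINARY_OP & → 0 & -7 = 0. Stack: [0]
STORE_FAST r → r=0. Stack: []
LOAD_FAST_LOAD_FAST r,b → push 0,-11. Stack: [0, -11]
COMPARE_OP bool(>) → 0 vs -11 = True. Stack: [True]
POP_JUMP_IF_FALSE → pop True; no jump. Stack: []
LOAD_CONST → push 12. Stack: [12]
LOAD_FAST a → push -7. Stack: [12, -7]
BINARY_OP + → 12 + -7 = 5. Stack: [5]
STORE_FAST k → k=5. Stack: []
LOAD_FAST k → push 5. Stack: [5]
RETURN_VALUE → return 5.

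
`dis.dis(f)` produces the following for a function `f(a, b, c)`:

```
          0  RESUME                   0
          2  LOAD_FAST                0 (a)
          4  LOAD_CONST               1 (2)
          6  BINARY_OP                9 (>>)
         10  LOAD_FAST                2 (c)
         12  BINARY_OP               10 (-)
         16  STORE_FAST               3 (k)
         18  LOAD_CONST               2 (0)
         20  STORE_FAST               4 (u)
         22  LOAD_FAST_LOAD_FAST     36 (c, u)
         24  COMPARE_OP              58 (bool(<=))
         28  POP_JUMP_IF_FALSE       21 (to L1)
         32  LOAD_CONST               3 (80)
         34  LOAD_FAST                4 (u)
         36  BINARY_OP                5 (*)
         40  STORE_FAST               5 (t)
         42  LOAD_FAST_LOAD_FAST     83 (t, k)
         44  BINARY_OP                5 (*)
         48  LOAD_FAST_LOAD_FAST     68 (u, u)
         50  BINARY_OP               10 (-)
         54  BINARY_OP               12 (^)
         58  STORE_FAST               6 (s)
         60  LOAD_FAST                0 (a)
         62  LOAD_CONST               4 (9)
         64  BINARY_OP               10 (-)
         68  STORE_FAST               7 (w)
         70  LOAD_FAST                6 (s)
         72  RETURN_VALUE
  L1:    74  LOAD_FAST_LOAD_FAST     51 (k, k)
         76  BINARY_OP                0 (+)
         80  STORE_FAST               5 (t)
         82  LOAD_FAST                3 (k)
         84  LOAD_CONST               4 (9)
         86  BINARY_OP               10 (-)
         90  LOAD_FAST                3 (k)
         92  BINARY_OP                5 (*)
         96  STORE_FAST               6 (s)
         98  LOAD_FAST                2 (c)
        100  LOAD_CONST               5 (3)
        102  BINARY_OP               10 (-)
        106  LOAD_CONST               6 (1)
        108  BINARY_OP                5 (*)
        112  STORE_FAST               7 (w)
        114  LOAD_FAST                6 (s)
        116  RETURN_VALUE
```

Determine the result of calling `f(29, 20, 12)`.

LOAD_FAST a → push 29. Stack: [29]
LOAD_CONST → push 2. Stack: [29, 2]
BINARY_OP >> → 29 >> 2 = 7. Stack: [7]
LOAD_FAST c → push 12. Stack: [7, 12]
BINARY_OP - → 7 - 12 = -5. Stack: [-5]
STORE_FAST k → k=-5. Stack: []
LOAD_CONST → push 0. Stack: [0]
STORE_FAST u → u=0. Stack: []
LOAD_FAST_LOAD_FAST c,u → push 12,0. Stack: [12, 0]
COMPARE_OP bool(<=) → 12 vs 0 = False. Stack: [False]
POP_JUMP_IF_FALSE → pop False; jump. Stack: []
LOAD_FAST_LOAD_FAST k,k → push -5,-5. Stack: [-5, -5]
BINARY_OP + → -5 + -5 = -10. Stack: [-10]
STORE_FAST t → t=-10. Stack: []
LOAD_FAST k → push -5. Stack: [-5]
LOAD_CONST → push 9. Stack: [-5, 9]
BINARY_OP - → -5 - 9 = -14. Stack: [-14]
LOAD_FAST k → push -5. Stack: [-14, -5]
BINARY_OP * → -14 * -5 = 70. Stack: [70]
STORE_FAST s → s=70. Stack: []
LOAD_FAST c → push 12. Stack: [12]
LOAD_CONST → push 3. Stack: [12, 3]
BINARY_OP - → 12 - 3 = 9. Stack: [9]
LOAD_CONST → push 1. Stack: [9, 1]
BINARY_OP * → 9 * 1 = 9. Stack: [9]
STORE_FAST w → w=9. Stack: []
LOAD_FAST s → push 70. Stack: [70]
RETURN_VALUE → return 70.

70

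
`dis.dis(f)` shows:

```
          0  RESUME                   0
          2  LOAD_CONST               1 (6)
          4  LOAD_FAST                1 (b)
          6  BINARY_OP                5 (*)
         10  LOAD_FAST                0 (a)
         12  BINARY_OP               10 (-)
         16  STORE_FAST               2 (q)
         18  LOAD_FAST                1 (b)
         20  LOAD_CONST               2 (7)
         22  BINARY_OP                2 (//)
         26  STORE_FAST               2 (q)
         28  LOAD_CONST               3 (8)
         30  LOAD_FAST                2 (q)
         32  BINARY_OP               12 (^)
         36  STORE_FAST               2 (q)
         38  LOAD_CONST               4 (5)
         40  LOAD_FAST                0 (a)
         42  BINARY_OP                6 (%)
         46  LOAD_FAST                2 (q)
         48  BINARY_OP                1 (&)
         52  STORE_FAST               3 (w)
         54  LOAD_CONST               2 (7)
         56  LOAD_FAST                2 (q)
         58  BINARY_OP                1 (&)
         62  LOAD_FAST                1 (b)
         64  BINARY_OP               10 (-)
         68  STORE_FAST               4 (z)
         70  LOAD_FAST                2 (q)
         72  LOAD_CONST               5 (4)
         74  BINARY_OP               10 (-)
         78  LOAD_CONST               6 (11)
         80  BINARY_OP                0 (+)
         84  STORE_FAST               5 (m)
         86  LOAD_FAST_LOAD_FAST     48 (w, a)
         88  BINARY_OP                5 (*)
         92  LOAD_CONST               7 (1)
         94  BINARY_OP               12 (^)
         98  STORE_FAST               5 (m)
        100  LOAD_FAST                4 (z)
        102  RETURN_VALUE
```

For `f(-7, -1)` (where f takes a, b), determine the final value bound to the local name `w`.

-10

LOAD_CONST → push 6. Stack: [6]
LOAD_FAST b → push -1. Stack: [6, -1]
BINARY_OP * → 6 * -1 = -6. Stack: [-6]
LOAD_FAST a → push -7. Stack: [-6, -7]
BINARY_OP - → -6 - -7 = 1. Stack: [1]
STORE_FAST q → q=1. Stack: []
LOAD_FAST b → push -1. Stack: [-1]
LOAD_CONST → push 7. Stack: [-1, 7]
BINARY_OP // → -1 // 7 = -1. Stack: [-1]
STORE_FAST q → q=-1. Stack: []
LOAD_CONST → push 8. Stack: [8]
LOAD_FAST q → push -1. Stack: [8, -1]
BINARY_OP ^ → 8 ^ -1 = -9. Stack: [-9]
STORE_FAST q → q=-9. Stack: []
LOAD_CONST → push 5. Stack: [5]
LOAD_FAST a → push -7. Stack: [5, -7]
BINARY_OP % → 5 % -7 = -2. Stack: [-2]
LOAD_FAST q → push -9. Stack: [-2, -9]
BINARY_OP & → -2 & -9 = -10. Stack: [-10]
STORE_FAST w → w=-10. Stack: []
LOAD_CONST → push 7. Stack: [7]
LOAD_FAST q → push -9. Stack: [7, -9]
BINARY_OP & → 7 & -9 = 7. Stack: [7]
LOAD_FAST b → push -1. Stack: [7, -1]
BINARY_OP - → 7 - -1 = 8. Stack: [8]
STORE_FAST z → z=8. Stack: []
LOAD_FAST q → push -9. Stack: [-9]
LOAD_CONST → push 4. Stack: [-9, 4]
BINARY_OP - → -9 - 4 = -13. Stack: [-13]
LOAD_CONST → push 11. Stack: [-13, 11]
BINARY_OP + → -13 + 11 = -2. Stack: [-2]
STORE_FAST m → m=-2. Stack: []
LOAD_FAST_LOAD_FAST w,a → push -10,-7. Stack: [-10, -7]
BINARY_OP * → -10 * -7 = 70. Stack: [70]
LOAD_CONST → push 1. Stack: [70, 1]
BINARY_OP ^ → 70 ^ 1 = 71. Stack: [71]
STORE_FAST m → m=71. Stack: []
LOAD_FAST z → push 8. Stack: [8]
RETURN_VALUE → return 8.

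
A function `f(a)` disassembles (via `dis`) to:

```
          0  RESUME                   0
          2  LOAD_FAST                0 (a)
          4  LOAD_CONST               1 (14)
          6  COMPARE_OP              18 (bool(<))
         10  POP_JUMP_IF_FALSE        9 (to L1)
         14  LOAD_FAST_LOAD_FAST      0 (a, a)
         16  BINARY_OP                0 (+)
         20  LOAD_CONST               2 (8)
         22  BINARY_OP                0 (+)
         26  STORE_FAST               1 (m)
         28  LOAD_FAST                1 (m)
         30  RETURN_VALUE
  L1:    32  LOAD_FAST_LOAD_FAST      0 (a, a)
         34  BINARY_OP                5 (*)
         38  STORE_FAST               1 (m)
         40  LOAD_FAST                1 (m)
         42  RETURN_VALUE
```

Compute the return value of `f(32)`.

1024

LOAD_FAST a → push 32. Stack: [32]
LOAD_CONST → push 14. Stack: [32, 14]
COMPARE_OP bool(<) → 32 vs 14 = False. Stack: [False]
POP_JUMP_IF_FALSE → pop False; jump. Stack: []
LOAD_FAST_LOAD_FAST a,a → push 32,32. Stack: [32, 32]
BINARY_OP * → 32 * 32 = 1024. Stack: [1024]
STORE_FAST m → m=1024. Stack: []
LOAD_FAST m → push 1024. Stack: [1024]
RETURN_VALUE → return 1024.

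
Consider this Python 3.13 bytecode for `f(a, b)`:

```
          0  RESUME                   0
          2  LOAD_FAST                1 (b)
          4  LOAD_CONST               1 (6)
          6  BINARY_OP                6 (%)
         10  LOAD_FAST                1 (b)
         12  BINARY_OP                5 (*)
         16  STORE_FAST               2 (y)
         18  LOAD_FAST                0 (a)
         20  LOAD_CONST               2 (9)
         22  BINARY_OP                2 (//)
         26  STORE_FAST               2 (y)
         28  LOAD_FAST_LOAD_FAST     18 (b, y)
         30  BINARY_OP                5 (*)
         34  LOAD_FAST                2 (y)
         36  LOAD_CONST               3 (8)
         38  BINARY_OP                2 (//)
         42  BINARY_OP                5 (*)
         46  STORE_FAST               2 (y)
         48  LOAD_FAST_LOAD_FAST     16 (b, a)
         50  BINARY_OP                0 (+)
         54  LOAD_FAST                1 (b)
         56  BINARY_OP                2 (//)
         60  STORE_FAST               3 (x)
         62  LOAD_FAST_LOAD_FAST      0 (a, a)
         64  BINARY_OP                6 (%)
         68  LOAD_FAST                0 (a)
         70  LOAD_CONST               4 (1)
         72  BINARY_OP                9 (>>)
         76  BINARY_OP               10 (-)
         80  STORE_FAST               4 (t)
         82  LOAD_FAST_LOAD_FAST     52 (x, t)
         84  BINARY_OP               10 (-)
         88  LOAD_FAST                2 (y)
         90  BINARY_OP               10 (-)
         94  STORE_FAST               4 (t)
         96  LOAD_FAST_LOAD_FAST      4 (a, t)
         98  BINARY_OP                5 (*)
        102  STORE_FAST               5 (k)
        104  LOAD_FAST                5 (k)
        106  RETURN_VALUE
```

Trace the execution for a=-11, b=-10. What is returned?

-176

LOAD_FAST b → push -10. Stack: [-10]
LOAD_CONST → push 6. Stack: [-10, 6]
BINARY_OP % → -10 % 6 = 2. Stack: [2]
LOAD_FAST b → push -10. Stack: [2, -10]
BINARY_OP * → 2 * -10 = -20. Stack: [-20]
STORE_FAST y → y=-20. Stack: []
LOAD_FAST a → push -11. Stack: [-11]
LOAD_CONST → push 9. Stack: [-11, 9]
BINARY_OP // → -11 // 9 = -2. Stack: [-2]
STORE_FAST y → y=-2. Stack: []
LOAD_FAST_LOAD_FAST b,y → push -10,-2. Stack: [-10, -2]
BINARY_OP * → -10 * -2 = 20. Stack: [20]
LOAD_FAST y → push -2. Stack: [20, -2]
LOAD_CONST → push 8. Stack: [20, -2, 8]
BINARY_OP // → -2 // 8 = -1. Stack: [20, -1]
BINARY_OP * → 20 * -1 = -20. Stack: [-20]
STORE_FAST y → y=-20. Stack: []
LOAD_FAST_LOAD_FAST b,a → push -10,-11. Stack: [-10, -11]
BINARY_OP + → -10 + -11 = -21. Stack: [-21]
LOAD_FAST b → push -10. Stack: [-21, -10]
BINARY_OP // → -21 // -10 = 2. Stack: [2]
STORE_FAST x → x=2. Stack: []
LOAD_FAST_LOAD_FAST a,a → push -11,-11. Stack: [-11, -11]
BINARY_OP % → -11 % -11 = 0. Stack: [0]
LOAD_FAST a → push -11. Stack: [0, -11]
LOAD_CONST → push 1. Stack: [0, -11, 1]
BINARY_OP >> → -11 >> 1 = -6. Stack: [0, -6]
BINARY_OP - → 0 - -6 = 6. Stack: [6]
STORE_FAST t → t=6. Stack: []
LOAD_FAST_LOAD_FAST x,t → push 2,6. Stack: [2, 6]
BINARY_OP - → 2 - 6 = -4. Stack: [-4]
LOAD_FAST y → push -20. Stack: [-4, -20]
BINARY_OP - → -4 - -20 = 16. Stack: [16]
STORE_FAST t → t=16. Stack: []
LOAD_FAST_LOAD_FAST a,t → push -11,16. Stack: [-11, 16]
BINARY_OP * → -11 * 16 = -176. Stack: [-176]
STORE_FAST k → k=-176. Stack: []
LOAD_FAST k → push -176. Stack: [-176]
RETURN_VALUE → return -176.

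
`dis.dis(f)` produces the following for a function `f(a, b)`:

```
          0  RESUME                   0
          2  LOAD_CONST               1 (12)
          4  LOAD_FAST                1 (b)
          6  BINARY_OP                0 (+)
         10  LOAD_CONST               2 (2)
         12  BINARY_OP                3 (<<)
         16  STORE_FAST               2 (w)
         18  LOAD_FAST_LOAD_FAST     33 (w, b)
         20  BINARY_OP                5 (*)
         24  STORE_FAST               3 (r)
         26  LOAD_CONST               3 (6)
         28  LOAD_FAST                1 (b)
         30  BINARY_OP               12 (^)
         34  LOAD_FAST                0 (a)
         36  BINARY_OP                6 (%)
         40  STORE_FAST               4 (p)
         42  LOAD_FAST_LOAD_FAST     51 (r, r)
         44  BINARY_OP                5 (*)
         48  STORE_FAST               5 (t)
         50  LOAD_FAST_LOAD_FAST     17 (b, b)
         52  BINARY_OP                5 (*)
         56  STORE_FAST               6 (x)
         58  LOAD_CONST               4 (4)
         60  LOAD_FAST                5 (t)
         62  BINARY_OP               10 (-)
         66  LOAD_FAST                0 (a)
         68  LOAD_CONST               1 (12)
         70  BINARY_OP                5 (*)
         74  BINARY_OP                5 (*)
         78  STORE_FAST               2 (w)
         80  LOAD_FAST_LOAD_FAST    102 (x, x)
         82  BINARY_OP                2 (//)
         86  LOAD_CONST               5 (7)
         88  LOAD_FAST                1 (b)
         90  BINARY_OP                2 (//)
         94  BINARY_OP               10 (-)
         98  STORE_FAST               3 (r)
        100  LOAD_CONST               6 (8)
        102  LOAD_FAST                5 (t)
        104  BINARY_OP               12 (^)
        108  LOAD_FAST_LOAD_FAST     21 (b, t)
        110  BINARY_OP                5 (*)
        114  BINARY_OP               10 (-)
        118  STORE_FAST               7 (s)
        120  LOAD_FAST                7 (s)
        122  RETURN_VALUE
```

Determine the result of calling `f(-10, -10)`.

70408

LOAD_CONST → push 12. Stack: [12]
LOAD_FAST b → push -10. Stack: [12, -10]
BINARY_OP + → 12 + -10 = 2. Stack: [2]
LOAD_CONST → push 2. Stack: [2, 2]
BINARY_OP << → 2 << 2 = 8. Stack: [8]
STORE_FAST w → w=8. Stack: []
LOAD_FAST_LOAD_FAST w,b → push 8,-10. Stack: [8, -10]
BINARY_OP * → 8 * -10 = -80. Stack: [-80]
STORE_FAST r → r=-80. Stack: []
LOAD_CONST → push 6. Stack: [6]
LOAD_FAST b → push -10. Stack: [6, -10]
BINARY_OP ^ → 6 ^ -10 = -16. Stack: [-16]
LOAD_FAST a → push -10. Stack: [-16, -10]
BINARY_OP % → -16 % -10 = -6. Stack: [-6]
STORE_FAST p → p=-6. Stack: []
LOAD_FAST_LOAD_FAST r,r → push -80,-80. Stack: [-80, -80]
BINARY_OP * → -80 * -80 = 6400. Stack: [6400]
STORE_FAST t → t=6400. Stack: []
LOAD_FAST_LOAD_FAST b,b → push -10,-10. Stack: [-10, -10]
BINARY_OP * → -10 * -10 = 100. Stack: [100]
STORE_FAST x → x=100. Stack: []
LOAD_CONST → push 4. Stack: [4]
LOAD_FAST t → push 6400. Stack: [4, 6400]
BINARY_OP - → 4 - 6400 = -6396. Stack: [-6396]
LOAD_FAST a → push -10. Stack: [-6396, -10]
LOAD_CONST → push 12. Stack: [-6396, -10, 12]
BINARY_OP * → -10 * 12 = -120. Stack: [-6396, -120]
BINARY_OP * → -6396 * -120 = 767520. Stack: [767520]
STORE_FAST w → w=767520. Stack: []
LOAD_FAST_LOAD_FAST x,x → push 100,100. Stack: [100, 100]
BINARY_OP // → 100 // 100 = 1. Stack: [1]
LOAD_CONST → push 7. Stack: [1, 7]
LOAD_FAST b → push -10. Stack: [1, 7, -10]
BINARY_OP // → 7 // -10 = -1. Stack: [1, -1]
BINARY_OP - → 1 - -1 = 2. Stack: [2]
STORE_FAST r → r=2. Stack: []
LOAD_CONST → push 8. Stack: [8]
LOAD_FAST t → push 6400. Stack: [8, 6400]
BINARY_OP ^ → 8 ^ 6400 = 6408. Stack: [6408]
LOAD_FAST_LOAD_FAST b,t → push -10,6400. Stack: [6408, -10, 6400]
BINARY_OP * → -10 * 6400 = -64000. Stack: [6408, -64000]
BINARY_OP - → 6408 - -64000 = 70408. Stack: [70408]
STORE_FAST s → s=70408. Stack: []
LOAD_FAST s → push 70408. Stack: [70408]
RETURN_VALUE → return 70408.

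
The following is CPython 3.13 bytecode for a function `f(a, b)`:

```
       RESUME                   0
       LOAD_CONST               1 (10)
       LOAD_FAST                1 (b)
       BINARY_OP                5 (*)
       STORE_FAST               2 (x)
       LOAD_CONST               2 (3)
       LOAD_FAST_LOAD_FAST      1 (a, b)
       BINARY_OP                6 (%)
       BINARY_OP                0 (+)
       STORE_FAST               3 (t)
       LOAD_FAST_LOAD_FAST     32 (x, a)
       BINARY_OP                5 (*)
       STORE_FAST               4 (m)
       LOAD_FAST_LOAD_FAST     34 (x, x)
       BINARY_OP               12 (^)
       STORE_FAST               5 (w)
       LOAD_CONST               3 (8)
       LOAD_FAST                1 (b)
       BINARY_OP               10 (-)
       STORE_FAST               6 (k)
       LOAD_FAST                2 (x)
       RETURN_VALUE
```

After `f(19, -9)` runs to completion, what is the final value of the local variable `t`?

LOAD_CONST → push 10. Stack: [10]
LOAD_FAST b → push -9. Stack: [10, -9]
BINARY_OP * → 10 * -9 = -90. Stack: [-90]
STORE_FAST x → x=-90. Stack: []
LOAD_CONST → push 3. Stack: [3]
LOAD_FAST_LOAD_FAST a,b → push 19,-9. Stack: [3, 19, -9]
BINARY_OP % → 19 % -9 = -8. Stack: [3, -8]
BINARY_OP + → 3 + -8 = -5. Stack: [-5]
STORE_FAST t → t=-5. Stack: []
LOAD_FAST_LOAD_FAST x,a → push -90,19. Stack: [-90, 19]
BINARY_OP * → -90 * 19 = -1710. Stack: [-1710]
STORE_FAST m → m=-1710. Stack: []
LOAD_FAST_LOAD_FAST x,x → push -90,-90. Stack: [-90, -90]
BINARY_OP ^ → -90 ^ -90 = 0. Stack: [0]
STORE_FAST w → w=0. Stack: []
LOAD_CONST → push 8. Stack: [8]
LOAD_FAST b → push -9. Stack: [8, -9]
BINARY_OP - → 8 - -9 = 17. Stack: [17]
STORE_FAST k → k=17. Stack: []
LOAD_FAST x → push -90. Stack: [-90]
RETURN_VALUE → return -90.

-5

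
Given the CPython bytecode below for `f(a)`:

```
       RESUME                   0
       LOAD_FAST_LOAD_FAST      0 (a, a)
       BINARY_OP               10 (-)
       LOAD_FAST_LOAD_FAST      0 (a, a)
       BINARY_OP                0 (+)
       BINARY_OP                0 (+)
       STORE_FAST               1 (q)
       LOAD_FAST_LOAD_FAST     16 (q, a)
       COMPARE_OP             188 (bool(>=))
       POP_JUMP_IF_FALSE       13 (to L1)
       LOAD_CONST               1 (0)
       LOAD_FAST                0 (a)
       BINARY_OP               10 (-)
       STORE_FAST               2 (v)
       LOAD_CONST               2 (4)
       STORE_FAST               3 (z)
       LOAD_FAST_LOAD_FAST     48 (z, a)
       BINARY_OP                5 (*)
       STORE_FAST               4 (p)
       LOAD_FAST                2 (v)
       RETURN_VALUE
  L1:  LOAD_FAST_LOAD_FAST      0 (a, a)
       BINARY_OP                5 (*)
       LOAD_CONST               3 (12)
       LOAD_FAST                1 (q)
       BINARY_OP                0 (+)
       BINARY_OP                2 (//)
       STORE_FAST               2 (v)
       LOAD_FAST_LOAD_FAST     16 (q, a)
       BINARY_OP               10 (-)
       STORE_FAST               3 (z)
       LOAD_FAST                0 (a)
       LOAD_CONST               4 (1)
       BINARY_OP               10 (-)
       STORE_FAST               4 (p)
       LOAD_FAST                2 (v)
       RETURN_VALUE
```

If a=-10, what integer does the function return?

-13

LOAD_FAST_LOAD_FAST a,a → push -10,-10. Stack: [-10, -10]
BINARY_OP - → -10 - -10 = 0. Stack: [0]
LOAD_FAST_LOAD_FAST a,a → push -10,-10. Stack: [0, -10, -10]
BINARY_OP + → -10 + -10 = -20. Stack: [0, -20]
BINARY_OP + → 0 + -20 = -20. Stack: [-20]
STORE_FAST q → q=-20. Stack: []
LOAD_FAST_LOAD_FAST q,a → push -20,-10. Stack: [-20, -10]
COMPARE_OP bool(>=) → -20 vs -10 = False. Stack: [False]
POP_JUMP_IF_FALSE → pop False; jump. Stack: []
LOAD_FAST_LOAD_FAST a,a → push -10,-10. Stack: [-10, -10]
BINARY_OP * → -10 * -10 = 100. Stack: [100]
LOAD_CONST → push 12. Stack: [100, 12]
LOAD_FAST q → push -20. Stack: [100, 12, -20]
BINARY_OP + → 12 + -20 = -8. Stack: [100, -8]
BINARY_OP // → 100 // -8 = -13. Stack: [-13]
STORE_FAST v → v=-13. Stack: []
LOAD_FAST_LOAD_FAST q,a → push -20,-10. Stack: [-20, -10]
BINARY_OP - → -20 - -10 = -10. Stack: [-10]
STORE_FAST z → z=-10. Stack: []
LOAD_FAST a → push -10. Stack: [-10]
LOAD_CONST → push 1. Stack: [-10, 1]
BINARY_OP - → -10 - 1 = -11. Stack: [-11]
STORE_FAST p → p=-11. Stack: []
LOAD_FAST v → push -13. Stack: [-13]
RETURN_VALUE → return -13.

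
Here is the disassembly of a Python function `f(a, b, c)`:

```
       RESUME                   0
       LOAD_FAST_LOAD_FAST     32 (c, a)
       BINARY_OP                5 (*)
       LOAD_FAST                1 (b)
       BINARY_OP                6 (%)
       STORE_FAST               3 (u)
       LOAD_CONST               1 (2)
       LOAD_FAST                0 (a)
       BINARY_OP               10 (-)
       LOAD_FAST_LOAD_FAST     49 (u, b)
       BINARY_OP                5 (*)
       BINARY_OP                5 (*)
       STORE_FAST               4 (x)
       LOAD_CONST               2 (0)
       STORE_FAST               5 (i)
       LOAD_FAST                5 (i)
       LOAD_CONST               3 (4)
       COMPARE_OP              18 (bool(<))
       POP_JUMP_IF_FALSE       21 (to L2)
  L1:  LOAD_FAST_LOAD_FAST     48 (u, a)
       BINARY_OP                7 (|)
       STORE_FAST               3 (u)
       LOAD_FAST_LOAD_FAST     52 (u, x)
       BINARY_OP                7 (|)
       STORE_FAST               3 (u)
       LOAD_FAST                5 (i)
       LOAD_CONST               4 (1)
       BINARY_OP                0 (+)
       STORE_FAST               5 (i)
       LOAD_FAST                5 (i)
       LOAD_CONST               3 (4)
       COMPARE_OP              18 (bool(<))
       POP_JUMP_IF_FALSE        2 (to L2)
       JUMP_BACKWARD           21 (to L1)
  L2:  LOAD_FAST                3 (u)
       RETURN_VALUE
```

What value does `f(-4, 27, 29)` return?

LOAD_FAST_LOAD_FAST c,a → push 29,-4
BINARY_OP * → 29 * -4 = -116
LOAD_FAST b → push 27
BINARY_OP % → -116 % 27 = 19
STORE_FAST u → u=19
LOAD_CONST → push 2
LOAD_FAST a → push -4
BINARY_OP - → 2 - -4 = 6
LOAD_FAST_LOAD_FAST u,b → push 19,27
BINARY_OP * → 19 * 27 = 513
BINARY_OP * → 6 * 513 = 3078
STORE_FAST x → x=3078
LOAD_CONST → push 0
STORE_FAST i → i=0
LOAD_FAST i → push 0
LOAD_CONST → push 4
COMPARE_OP bool(<) → 0 vs 4 = True
POP_JUMP_IF_FALSE → pop True; no jump
LOAD_FAST_LOAD_FAST u,a → push 19,-4
BINARY_OP | → 19 | -4 = -1
STORE_FAST u → u=-1
LOAD_FAST_LOAD_FAST u,x → push -1,3078
BINARY_OP | → -1 | 3078 = -1
STORE_FAST u → u=-1
LOAD_FAST i → push 0
LOAD_CONST → push 1
BINARY_OP + → 0 + 1 = 1
STORE_FAST i → i=1
LOAD_FAST i → push 1
LOAD_CONST → push 4
COMPARE_OP bool(<) → 1 vs 4 = True
POP_JUMP_IF_FALSE → pop True; no jump
LOAD_FAST_LOAD_FAST u,a → push -1,-4
BINARY_OP | → -1 | -4 = -1
STORE_FAST u → u=-1
LOAD_FAST_LOAD_FAST u,x → push -1,3078
BINARY_OP | → -1 | 3078 = -1
STORE_FAST u → u=-1
LOAD_FAST i → push 1
LOAD_CONST → push 1
BINARY_OP + → 1 + 1 = 2
STORE_FAST i → i=2
LOAD_FAST i → push 2
LOAD_CONST → push 4
COMPARE_OP bool(<) → 2 vs 4 = True
POP_JUMP_IF_FALSE → pop True; no jump
LOAD_FAST_LOAD_FAST u,a → push -1,-4
BINARY_OP | → -1 | -4 = -1
STORE_FAST u → u=-1
LOAD_FAST_LOAD_FAST u,x → push -1,3078
BINARY_OP | → -1 | 3078 = -1
STORE_FAST u → u=-1
LOAD_FAST i → push 2
LOAD_CONST → push 1
BINARY_OP + → 2 + 1 = 3
STORE_FAST i → i=3
LOAD_FAST i → push 3
LOAD_CONST → push 4
COMPARE_OP bool(<) → 3 vs 4 = True
POP_JUMP_IF_FALSE → pop True; no jump
LOAD_FAST_LOAD_FAST u,a → push -1,-4
BINARY_OP | → -1 | -4 = -1
STORE_FAST u → u=-1
LOAD_FAST_LOAD_FAST u,x → push -1,3078
BINARY_OP | → -1 | 3078 = -1
STORE_FAST u → u=-1
LOAD_FAST i → push 3
LOAD_CONST → push 1
BINARY_OP + → 3 + 1 = 4
STORE_FAST i → i=4
LOAD_FAST i → push 4
LOAD_CONST → push 4
COMPARE_OP bool(<) → 4 vs 4 = False
POP_JUMP_IF_FALSE → pop False; jump
LOAD_FAST u → push -1
RETURN_VALUE → return -1.

-1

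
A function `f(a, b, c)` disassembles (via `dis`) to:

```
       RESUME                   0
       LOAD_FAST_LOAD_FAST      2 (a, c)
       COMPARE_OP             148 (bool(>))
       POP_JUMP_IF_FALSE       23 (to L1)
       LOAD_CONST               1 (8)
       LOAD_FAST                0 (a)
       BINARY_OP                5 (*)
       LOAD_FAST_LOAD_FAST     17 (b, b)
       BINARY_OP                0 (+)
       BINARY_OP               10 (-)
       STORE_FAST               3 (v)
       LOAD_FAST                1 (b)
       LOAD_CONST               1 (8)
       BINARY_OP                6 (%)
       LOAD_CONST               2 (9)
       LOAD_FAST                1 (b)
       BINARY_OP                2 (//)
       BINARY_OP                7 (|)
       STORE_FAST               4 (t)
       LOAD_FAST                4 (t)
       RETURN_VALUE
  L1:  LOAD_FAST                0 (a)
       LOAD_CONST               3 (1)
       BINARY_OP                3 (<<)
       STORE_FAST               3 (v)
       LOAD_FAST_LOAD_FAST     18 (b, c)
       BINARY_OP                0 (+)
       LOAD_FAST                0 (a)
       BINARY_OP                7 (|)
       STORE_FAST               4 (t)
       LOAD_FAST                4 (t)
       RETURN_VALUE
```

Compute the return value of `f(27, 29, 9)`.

5

LOAD_FAST_LOAD_FAST a,c → push 27,9. Stack: [27, 9]
COMPARE_OP bool(>) → 27 vs 9 = True. Stack: [True]
POP_JUMP_IF_FALSE → pop True; no jump. Stack: []
LOAD_CONST → push 8. Stack: [8]
LOAD_FAST a → push 27. Stack: [8, 27]
BINARY_OP * → 8 * 27 = 216. Stack: [216]
LOAD_FAST_LOAD_FAST b,b → push 29,29. Stack: [216, 29, 29]
BINARY_OP + → 29 + 29 = 58. Stack: [216, 58]
BINARY_OP - → 216 - 58 = 158. Stack: [158]
STORE_FAST v → v=158. Stack: []
LOAD_FAST b → push 29. Stack: [29]
LOAD_CONST → push 8. Stack: [29, 8]
BINARY_OP % → 29 % 8 = 5. Stack: [5]
LOAD_CONST → push 9. Stack: [5, 9]
LOAD_FAST b → push 29. Stack: [5, 9, 29]
BINARY_OP // → 9 // 29 = 0. Stack: [5, 0]
BINARY_OP | → 5 | 0 = 5. Stack: [5]
STORE_FAST t → t=5. Stack: []
LOAD_FAST t → push 5. Stack: [5]
RETURN_VALUE → return 5.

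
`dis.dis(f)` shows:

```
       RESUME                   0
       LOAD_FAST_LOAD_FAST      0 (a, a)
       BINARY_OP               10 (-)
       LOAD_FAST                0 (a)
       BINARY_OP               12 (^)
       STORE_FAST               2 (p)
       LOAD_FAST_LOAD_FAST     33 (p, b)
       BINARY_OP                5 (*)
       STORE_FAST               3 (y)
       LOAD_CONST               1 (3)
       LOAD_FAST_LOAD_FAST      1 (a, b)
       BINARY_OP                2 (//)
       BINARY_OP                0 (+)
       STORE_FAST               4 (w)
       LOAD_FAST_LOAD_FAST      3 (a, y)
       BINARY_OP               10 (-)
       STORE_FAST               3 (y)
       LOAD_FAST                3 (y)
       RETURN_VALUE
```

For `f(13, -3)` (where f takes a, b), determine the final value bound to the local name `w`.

-2

LOAD_FAST_LOAD_FAST a,a → push 13,13. Stack: [13, 13]
BINARY_OP - → 13 - 13 = 0. Stack: [0]
LOAD_FAST a → push 13. Stack: [0, 13]
BINARY_OP ^ → 0 ^ 13 = 13. Stack: [13]
STORE_FAST p → p=13. Stack: []
LOAD_FAST_LOAD_FAST p,b → push 13,-3. Stack: [13, -3]
BINARY_OP * → 13 * -3 = -39. Stack: [-39]
STORE_FAST y → y=-39. Stack: []
LOAD_CONST → push 3. Stack: [3]
LOAD_FAST_LOAD_FAST a,b → push 13,-3. Stack: [3, 13, -3]
BINARY_OP // → 13 // -3 = -5. Stack: [3, -5]
BINARY_OP + → 3 + -5 = -2. Stack: [-2]
STORE_FAST w → w=-2. Stack: []
LOAD_FAST_LOAD_FAST a,y → push 13,-39. Stack: [13, -39]
BINARY_OP - → 13 - -39 = 52. Stack: [52]
STORE_FAST y → y=52. Stack: []
LOAD_FAST y → push 52. Stack: [52]
RETURN_VALUE → return 52.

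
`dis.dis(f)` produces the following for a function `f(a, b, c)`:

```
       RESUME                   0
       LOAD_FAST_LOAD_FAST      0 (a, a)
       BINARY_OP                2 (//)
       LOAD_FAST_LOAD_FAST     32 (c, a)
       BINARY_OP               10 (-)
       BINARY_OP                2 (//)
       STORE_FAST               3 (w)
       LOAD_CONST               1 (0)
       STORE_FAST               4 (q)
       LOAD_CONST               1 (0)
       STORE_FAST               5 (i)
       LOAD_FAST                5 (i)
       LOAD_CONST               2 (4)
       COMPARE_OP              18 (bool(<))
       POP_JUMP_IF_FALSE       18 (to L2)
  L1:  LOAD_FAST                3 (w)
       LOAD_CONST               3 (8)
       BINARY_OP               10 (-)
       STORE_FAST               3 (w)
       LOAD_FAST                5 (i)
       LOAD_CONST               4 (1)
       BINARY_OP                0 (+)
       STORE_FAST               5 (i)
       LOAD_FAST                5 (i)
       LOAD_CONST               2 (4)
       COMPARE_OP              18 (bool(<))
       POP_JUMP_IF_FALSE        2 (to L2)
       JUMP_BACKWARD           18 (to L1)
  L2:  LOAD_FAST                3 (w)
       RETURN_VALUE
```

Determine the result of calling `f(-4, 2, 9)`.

-32

LOAD_FAST_LOAD_FAST a,a → push -4,-4. Stack: [-4, -4]
BINARY_OP // → -4 // -4 = 1. Stack: [1]
LOAD_FAST_LOAD_FAST c,a → push 9,-4. Stack: [1, 9, -4]
BINARY_OP - → 9 - -4 = 13. Stack: [1, 13]
BINARY_OP // → 1 // 13 = 0. Stack: [0]
STORE_FAST w → w=0. Stack: []
LOAD_CONST → push 0. Stack: [0]
STORE_FAST q → q=0. Stack: []
LOAD_CONST → push 0. Stack: [0]
STORE_FAST i → i=0. Stack: []
LOAD_FAST i → push 0. Stack: [0]
LOAD_CONST → push 4. Stack: [0, 4]
COMPARE_OP bool(<) → 0 vs 4 = True. Stack: [True]
POP_JUMP_IF_FALSE → pop True; no jump. Stack: []
LOAD_FAST w → push 0. Stack: [0]
LOAD_CONST → push 8. Stack: [0, 8]
BINARY_OP - → 0 - 8 = -8. Stack: [-8]
STORE_FAST w → w=-8. Stack: []
LOAD_FAST i → push 0. Stack: [0]
LOAD_CONST → push 1. Stack: [0, 1]
BINARY_OP + → 0 + 1 = 1. Stack: [1]
STORE_FAST i → i=1. Stack: []
LOAD_FAST i → push 1. Stack: [1]
LOAD_CONST → push 4. Stack: [1, 4]
COMPARE_OP bool(<) → 1 vs 4 = True. Stack: [True]
POP_JUMP_IF_FALSE → pop True; no jump. Stack: []
LOAD_FAST w → push -8. Stack: [-8]
LOAD_CONST → push 8. Stack: [-8, 8]
BINARY_OP - → -8 - 8 = -16. Stack: [-16]
STORE_FAST w → w=-16. Stack: []
LOAD_FAST i → push 1. Stack: [1]
LOAD_CONST → push 1. Stack: [1, 1]
BINARY_OP + → 1 + 1 = 2. Stack: [2]
STORE_FAST i → i=2. Stack: []
LOAD_FAST i → push 2. Stack: [2]
LOAD_CONST → push 4. Stack: [2, 4]
COMPARE_OP bool(<) → 2 vs 4 = True. Stack: [True]
POP_JUMP_IF_FALSE → pop True; no jump. Stack: []
LOAD_FAST w → push -16. Stack: [-16]
LOAD_CONST → push 8. Stack: [-16, 8]
BINARY_OP - → -16 - 8 = -24. Stack: [-24]
STORE_FAST w → w=-24. Stack: []
LOAD_FAST i → push 2. Stack: [2]
LOAD_CONST → push 1. Stack: [2, 1]
BINARY_OP + → 2 + 1 = 3. Stack: [3]
STORE_FAST i → i=3. Stack: []
LOAD_FAST i → push 3. Stack: [3]
LOAD_CONST → push 4. Stack: [3, 4]
COMPARE_OP bool(<) → 3 vs 4 = True. Stack: [True]
POP_JUMP_IF_FALSE → pop True; no jump. Stack: []
LOAD_FAST w → push -24. Stack: [-24]
LOAD_CONST → push 8. Stack: [-24, 8]
BINARY_OP - → -24 - 8 = -32. Stack: [-32]
STORE_FAST w → w=-32. Stack: []
LOAD_FAST i → push 3. Stack: [3]
LOAD_CONST → push 1. Stack: [3, 1]
BINARY_OP + → 3 + 1 = 4. Stack: [4]
STORE_FAST i → i=4. Stack: []
LOAD_FAST i → push 4. Stack: [4]
LOAD_CONST → push 4. Stack: [4, 4]
COMPARE_OP bool(<) → 4 vs 4 = False. Stack: [False]
POP_JUMP_IF_FALSE → pop False; jump. Stack: []
LOAD_FAST w → push -32. Stack: [-32]
RETURN_VALUE → return -32.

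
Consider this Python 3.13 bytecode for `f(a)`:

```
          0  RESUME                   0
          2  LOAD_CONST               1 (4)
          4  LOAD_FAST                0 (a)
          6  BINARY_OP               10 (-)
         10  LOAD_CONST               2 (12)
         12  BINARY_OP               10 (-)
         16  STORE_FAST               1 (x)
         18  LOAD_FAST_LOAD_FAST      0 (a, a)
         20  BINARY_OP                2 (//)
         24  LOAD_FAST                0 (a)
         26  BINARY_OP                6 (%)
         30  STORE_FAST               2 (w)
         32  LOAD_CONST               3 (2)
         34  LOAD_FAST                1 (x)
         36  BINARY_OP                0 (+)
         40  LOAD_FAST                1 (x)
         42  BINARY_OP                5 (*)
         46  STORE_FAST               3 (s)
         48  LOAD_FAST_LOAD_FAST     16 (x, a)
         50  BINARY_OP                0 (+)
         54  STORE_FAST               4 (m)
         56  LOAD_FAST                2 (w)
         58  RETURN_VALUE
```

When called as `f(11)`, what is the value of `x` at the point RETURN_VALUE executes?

LOAD_CONST → push 4. Stack: [4]
LOAD_FAST a → push 11. Stack: [4, 11]
BINARY_OP - → 4 - 11 = -7. Stack: [-7]
LOAD_CONST → push 12. Stack: [-7, 12]
BINARY_OP - → -7 - 12 = -19. Stack: [-19]
STORE_FAST x → x=-19. Stack: []
LOAD_FAST_LOAD_FAST a,a → push 11,11. Stack: [11, 11]
BINARY_OP // → 11 // 11 = 1. Stack: [1]
LOAD_FAST a → push 11. Stack: [1, 11]
BINARY_OP % → 1 % 11 = 1. Stack: [1]
STORE_FAST w → w=1. Stack: []
LOAD_CONST → push 2. Stack: [2]
LOAD_FAST x → push -19. Stack: [2, -19]
BINARY_OP + → 2 + -19 = -17. Stack: [-17]
LOAD_FAST x → push -19. Stack: [-17, -19]
BINARY_OP * → -17 * -19 = 323. Stack: [323]
STORE_FAST s → s=323. Stack: []
LOAD_FAST_LOAD_FAST x,a → push -19,11. Stack: [-19, 11]
BINARY_OP + → -19 + 11 = -8. Stack: [-8]
STORE_FAST m → m=-8. Stack: []
LOAD_FAST w → push 1. Stack: [1]
RETURN_VALUE → return 1.

-19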